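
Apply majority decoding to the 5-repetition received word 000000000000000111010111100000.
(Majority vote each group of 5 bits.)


Groups: 00000, 00000, 00000, 11101, 01111, 00000
Majority votes: 000110

000110


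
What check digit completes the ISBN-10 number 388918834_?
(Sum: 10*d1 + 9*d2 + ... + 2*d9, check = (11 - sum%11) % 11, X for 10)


Weighted sum: 324
324 mod 11 = 5

Check digit: 6


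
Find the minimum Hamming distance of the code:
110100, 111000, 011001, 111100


Comparing all pairs, minimum distance: 1
Can detect 0 errors, correct 0 errors

1


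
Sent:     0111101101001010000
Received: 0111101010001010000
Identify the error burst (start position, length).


XOR: 0000000111000000000

Burst at position 7, length 3


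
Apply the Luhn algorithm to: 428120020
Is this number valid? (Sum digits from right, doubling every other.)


Luhn sum = 24
24 mod 10 = 4

Invalid (Luhn sum mod 10 = 4)


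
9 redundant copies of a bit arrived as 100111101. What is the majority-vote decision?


Ones: 6 out of 9
Threshold: 5

1 (6/9 voted 1)


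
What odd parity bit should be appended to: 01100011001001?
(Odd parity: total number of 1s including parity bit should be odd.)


Number of 1s in data: 6
Parity bit: 1

1


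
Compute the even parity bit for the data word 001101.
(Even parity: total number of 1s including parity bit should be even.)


Number of 1s in data: 3
Parity bit: 1

1


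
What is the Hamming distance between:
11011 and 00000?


XOR: 11011
Count of 1s: 4

4


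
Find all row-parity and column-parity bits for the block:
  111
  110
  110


Row parities: 100
Column parities: 111

Row P: 100, Col P: 111, Corner: 1


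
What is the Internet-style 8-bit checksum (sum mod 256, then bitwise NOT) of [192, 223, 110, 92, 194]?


Sum = 811 mod 256 = 43
Complement = 212

212


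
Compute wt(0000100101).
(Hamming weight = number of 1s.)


Counting 1s in 0000100101

3


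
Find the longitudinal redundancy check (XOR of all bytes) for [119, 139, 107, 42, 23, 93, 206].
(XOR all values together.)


XOR chain: 119 ^ 139 ^ 107 ^ 42 ^ 23 ^ 93 ^ 206 = 57

57


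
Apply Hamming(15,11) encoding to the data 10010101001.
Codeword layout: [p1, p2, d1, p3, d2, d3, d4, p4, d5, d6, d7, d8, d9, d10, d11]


Parity bits: p1=1, p2=0, p3=1, p4=1

101100110101001


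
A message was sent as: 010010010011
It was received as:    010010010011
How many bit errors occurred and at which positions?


XOR: 000000000000

0 errors (received matches sent)


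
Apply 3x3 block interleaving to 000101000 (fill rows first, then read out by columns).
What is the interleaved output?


Matrix:
  000
  101
  000
Read columns: 010000010

010000010


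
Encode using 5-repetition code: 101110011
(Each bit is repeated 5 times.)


Each bit -> 5 copies

111110000011111111111111100000000001111111111


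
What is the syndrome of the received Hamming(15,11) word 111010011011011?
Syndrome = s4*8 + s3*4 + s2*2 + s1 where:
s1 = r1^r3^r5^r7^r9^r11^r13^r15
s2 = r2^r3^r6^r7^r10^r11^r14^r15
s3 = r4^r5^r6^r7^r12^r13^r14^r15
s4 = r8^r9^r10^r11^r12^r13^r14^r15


s1=0, s2=1, s3=0, s4=0

Syndrome = 2 (error at position 2)


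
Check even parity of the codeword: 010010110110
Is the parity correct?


Number of 1s: 6

Yes, parity is correct (6 ones)


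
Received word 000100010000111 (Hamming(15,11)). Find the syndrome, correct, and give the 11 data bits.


Syndrome = 0: no error detected

Data: 00000000111 (no errors)


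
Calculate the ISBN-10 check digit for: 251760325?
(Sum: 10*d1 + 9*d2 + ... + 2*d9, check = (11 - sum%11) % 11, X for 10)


Weighted sum: 186
186 mod 11 = 10

Check digit: 1


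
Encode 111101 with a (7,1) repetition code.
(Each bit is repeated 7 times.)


Each bit -> 7 copies

111111111111111111111111111100000001111111


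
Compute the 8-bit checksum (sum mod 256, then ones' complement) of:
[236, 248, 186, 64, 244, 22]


Sum = 1000 mod 256 = 232
Complement = 23

23


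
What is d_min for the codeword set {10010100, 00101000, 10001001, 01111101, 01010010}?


Comparing all pairs, minimum distance: 3
Can detect 2 errors, correct 1 errors

3


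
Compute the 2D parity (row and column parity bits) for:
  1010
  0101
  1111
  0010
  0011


Row parities: 00010
Column parities: 0001

Row P: 00010, Col P: 0001, Corner: 1


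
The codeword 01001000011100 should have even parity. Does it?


Number of 1s: 5

No, parity error (5 ones)


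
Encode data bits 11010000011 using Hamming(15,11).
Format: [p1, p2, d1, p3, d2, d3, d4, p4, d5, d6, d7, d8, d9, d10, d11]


Parity bits: p1=0, p2=0, p3=0, p4=0

001010100000011


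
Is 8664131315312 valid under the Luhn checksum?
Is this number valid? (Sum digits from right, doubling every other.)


Luhn sum = 48
48 mod 10 = 8

Invalid (Luhn sum mod 10 = 8)


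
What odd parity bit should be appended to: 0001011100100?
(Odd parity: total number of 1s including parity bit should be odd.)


Number of 1s in data: 5
Parity bit: 0

0


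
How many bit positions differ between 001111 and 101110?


XOR: 100001
Count of 1s: 2

2


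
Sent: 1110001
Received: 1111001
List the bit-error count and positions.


XOR: 0001000

1 error(s) at position(s): 3


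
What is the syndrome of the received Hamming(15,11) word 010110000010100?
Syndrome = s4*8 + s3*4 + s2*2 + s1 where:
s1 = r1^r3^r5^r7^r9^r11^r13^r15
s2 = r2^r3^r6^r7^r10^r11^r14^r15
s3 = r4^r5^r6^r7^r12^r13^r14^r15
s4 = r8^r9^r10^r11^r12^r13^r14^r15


s1=1, s2=0, s3=1, s4=0

Syndrome = 5 (error at position 5)


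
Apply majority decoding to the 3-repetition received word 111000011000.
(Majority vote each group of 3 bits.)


Groups: 111, 000, 011, 000
Majority votes: 1010

1010


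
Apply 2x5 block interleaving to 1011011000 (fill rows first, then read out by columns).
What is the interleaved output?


Matrix:
  10110
  11000
Read columns: 1101101000

1101101000


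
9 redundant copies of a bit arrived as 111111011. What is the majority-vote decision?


Ones: 8 out of 9
Threshold: 5

1 (8/9 voted 1)


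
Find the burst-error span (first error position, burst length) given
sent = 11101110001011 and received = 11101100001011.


XOR: 00000010000000

Burst at position 6, length 1


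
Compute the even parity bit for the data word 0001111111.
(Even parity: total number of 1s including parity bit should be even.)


Number of 1s in data: 7
Parity bit: 1

1


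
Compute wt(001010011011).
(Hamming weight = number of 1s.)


Counting 1s in 001010011011

6


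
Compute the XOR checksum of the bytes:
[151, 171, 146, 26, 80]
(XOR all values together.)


XOR chain: 151 ^ 171 ^ 146 ^ 26 ^ 80 = 228

228


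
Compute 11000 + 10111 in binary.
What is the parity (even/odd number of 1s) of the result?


11000 = 24
10111 = 23
Sum = 47 = 101111
1s count = 5

odd parity (5 ones in 101111)


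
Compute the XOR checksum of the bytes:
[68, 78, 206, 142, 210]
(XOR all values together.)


XOR chain: 68 ^ 78 ^ 206 ^ 142 ^ 210 = 152

152


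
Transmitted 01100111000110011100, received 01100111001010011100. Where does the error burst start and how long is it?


XOR: 00000000001100000000

Burst at position 10, length 2


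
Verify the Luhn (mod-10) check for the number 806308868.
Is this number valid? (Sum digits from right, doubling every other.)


Luhn sum = 46
46 mod 10 = 6

Invalid (Luhn sum mod 10 = 6)


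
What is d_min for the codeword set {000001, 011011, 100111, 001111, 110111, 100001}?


Comparing all pairs, minimum distance: 1
Can detect 0 errors, correct 0 errors

1


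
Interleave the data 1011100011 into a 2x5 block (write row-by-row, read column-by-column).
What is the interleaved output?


Matrix:
  10111
  00011
Read columns: 1000101111

1000101111


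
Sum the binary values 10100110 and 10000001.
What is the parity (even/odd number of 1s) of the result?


10100110 = 166
10000001 = 129
Sum = 295 = 100100111
1s count = 5

odd parity (5 ones in 100100111)


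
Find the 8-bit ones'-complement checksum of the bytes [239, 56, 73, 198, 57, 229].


Sum = 852 mod 256 = 84
Complement = 171

171


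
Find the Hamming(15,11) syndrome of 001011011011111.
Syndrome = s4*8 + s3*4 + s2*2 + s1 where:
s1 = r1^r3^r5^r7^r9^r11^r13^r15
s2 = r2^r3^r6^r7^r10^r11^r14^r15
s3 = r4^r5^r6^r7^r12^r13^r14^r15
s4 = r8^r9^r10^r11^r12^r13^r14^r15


s1=0, s2=1, s3=0, s4=1

Syndrome = 10 (error at position 10)


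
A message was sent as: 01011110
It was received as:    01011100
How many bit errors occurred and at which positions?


XOR: 00000010

1 error(s) at position(s): 6


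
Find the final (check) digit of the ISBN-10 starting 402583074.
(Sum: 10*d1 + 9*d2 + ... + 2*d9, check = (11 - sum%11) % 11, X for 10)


Weighted sum: 183
183 mod 11 = 7

Check digit: 4


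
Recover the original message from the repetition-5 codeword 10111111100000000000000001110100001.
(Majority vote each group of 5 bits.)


Groups: 10111, 11110, 00000, 00000, 00000, 11101, 00001
Majority votes: 1100010

1100010


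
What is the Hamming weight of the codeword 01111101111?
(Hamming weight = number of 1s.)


Counting 1s in 01111101111

9


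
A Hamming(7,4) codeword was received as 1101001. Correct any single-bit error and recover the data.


Syndrome = 0: no error detected

Data: 0001 (no errors)


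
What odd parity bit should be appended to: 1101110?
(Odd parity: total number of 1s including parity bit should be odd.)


Number of 1s in data: 5
Parity bit: 0

0


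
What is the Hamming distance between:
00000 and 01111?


XOR: 01111
Count of 1s: 4

4


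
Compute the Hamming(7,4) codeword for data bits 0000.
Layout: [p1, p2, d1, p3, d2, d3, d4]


Parity bits: p1=0, p2=0, p3=0

0000000


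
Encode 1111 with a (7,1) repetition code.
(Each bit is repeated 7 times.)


Each bit -> 7 copies

1111111111111111111111111111


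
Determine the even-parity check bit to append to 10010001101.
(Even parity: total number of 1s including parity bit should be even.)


Number of 1s in data: 5
Parity bit: 1

1


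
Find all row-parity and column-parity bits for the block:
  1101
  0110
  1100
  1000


Row parities: 1001
Column parities: 1111

Row P: 1001, Col P: 1111, Corner: 0


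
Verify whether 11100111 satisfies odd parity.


Number of 1s: 6

No, parity error (6 ones)


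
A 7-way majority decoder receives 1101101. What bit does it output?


Ones: 5 out of 7
Threshold: 4

1 (5/7 voted 1)


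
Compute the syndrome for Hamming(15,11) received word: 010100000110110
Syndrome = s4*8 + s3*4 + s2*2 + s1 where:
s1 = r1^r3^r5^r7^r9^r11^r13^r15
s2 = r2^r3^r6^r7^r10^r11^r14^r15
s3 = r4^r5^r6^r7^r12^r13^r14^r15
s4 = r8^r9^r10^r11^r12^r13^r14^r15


s1=0, s2=0, s3=1, s4=0

Syndrome = 4 (error at position 4)


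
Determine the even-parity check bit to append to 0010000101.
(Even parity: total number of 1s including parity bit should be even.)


Number of 1s in data: 3
Parity bit: 1

1


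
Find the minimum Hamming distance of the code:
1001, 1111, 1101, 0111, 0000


Comparing all pairs, minimum distance: 1
Can detect 0 errors, correct 0 errors

1


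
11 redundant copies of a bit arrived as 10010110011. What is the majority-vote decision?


Ones: 6 out of 11
Threshold: 6

1 (6/11 voted 1)


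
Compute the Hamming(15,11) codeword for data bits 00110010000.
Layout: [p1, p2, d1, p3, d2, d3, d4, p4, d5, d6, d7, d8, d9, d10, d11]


Parity bits: p1=0, p2=1, p3=0, p4=1

010001110010000


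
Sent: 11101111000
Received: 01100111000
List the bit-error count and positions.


XOR: 10001000000

2 error(s) at position(s): 0, 4


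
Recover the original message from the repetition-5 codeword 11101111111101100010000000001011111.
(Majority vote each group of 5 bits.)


Groups: 11101, 11111, 11011, 00010, 00000, 00010, 11111
Majority votes: 1110001

1110001


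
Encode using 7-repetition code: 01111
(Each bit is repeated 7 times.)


Each bit -> 7 copies

00000001111111111111111111111111111


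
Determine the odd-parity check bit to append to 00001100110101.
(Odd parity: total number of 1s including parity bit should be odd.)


Number of 1s in data: 6
Parity bit: 1

1


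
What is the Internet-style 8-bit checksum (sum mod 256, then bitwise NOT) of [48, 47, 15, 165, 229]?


Sum = 504 mod 256 = 248
Complement = 7

7


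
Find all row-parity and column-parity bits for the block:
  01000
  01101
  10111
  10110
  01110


Row parities: 11011
Column parities: 01010

Row P: 11011, Col P: 01010, Corner: 0


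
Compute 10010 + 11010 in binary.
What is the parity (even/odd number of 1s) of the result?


10010 = 18
11010 = 26
Sum = 44 = 101100
1s count = 3

odd parity (3 ones in 101100)


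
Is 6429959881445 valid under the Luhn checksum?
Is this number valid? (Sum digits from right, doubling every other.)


Luhn sum = 78
78 mod 10 = 8

Invalid (Luhn sum mod 10 = 8)


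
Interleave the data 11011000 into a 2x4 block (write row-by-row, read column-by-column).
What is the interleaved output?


Matrix:
  1101
  1000
Read columns: 11100010

11100010


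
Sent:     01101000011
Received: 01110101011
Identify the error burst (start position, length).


XOR: 00011101000

Burst at position 3, length 5


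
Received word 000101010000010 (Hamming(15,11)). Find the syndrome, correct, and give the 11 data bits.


Syndrome = 4: error at position 4

Data: 00100000010 (corrected bit 4)


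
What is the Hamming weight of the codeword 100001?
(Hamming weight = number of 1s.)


Counting 1s in 100001

2


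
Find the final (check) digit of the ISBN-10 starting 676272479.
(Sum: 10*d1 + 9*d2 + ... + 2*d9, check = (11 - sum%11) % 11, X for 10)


Weighted sum: 292
292 mod 11 = 6

Check digit: 5


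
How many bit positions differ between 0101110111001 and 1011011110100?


XOR: 1110101001101
Count of 1s: 8

8


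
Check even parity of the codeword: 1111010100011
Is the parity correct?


Number of 1s: 8

Yes, parity is correct (8 ones)


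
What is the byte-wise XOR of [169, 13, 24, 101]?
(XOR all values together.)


XOR chain: 169 ^ 13 ^ 24 ^ 101 = 217

217


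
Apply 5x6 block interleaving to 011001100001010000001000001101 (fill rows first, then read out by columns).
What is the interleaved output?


Matrix:
  011001
  100001
  010000
  001000
  001101
Read columns: 010001010010011000010000011001

010001010010011000010000011001


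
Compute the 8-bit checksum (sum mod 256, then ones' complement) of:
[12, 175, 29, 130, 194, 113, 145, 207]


Sum = 1005 mod 256 = 237
Complement = 18

18


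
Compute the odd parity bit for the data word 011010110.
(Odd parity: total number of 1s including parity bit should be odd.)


Number of 1s in data: 5
Parity bit: 0

0


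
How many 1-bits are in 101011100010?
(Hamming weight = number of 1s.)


Counting 1s in 101011100010

6


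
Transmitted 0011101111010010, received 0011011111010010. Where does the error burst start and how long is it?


XOR: 0000110000000000

Burst at position 4, length 2


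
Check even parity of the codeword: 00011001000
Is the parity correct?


Number of 1s: 3

No, parity error (3 ones)


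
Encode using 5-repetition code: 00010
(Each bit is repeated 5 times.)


Each bit -> 5 copies

0000000000000001111100000


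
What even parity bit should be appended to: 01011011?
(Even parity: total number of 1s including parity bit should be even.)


Number of 1s in data: 5
Parity bit: 1

1


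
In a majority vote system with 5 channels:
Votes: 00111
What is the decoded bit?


Ones: 3 out of 5
Threshold: 3

1 (3/5 voted 1)


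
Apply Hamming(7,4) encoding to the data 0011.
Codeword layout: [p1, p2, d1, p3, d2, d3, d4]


Parity bits: p1=1, p2=0, p3=0

1000011


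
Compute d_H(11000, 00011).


XOR: 11011
Count of 1s: 4

4


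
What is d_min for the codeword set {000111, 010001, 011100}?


Comparing all pairs, minimum distance: 3
Can detect 2 errors, correct 1 errors

3


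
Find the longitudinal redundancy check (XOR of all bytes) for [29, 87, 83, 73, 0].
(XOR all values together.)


XOR chain: 29 ^ 87 ^ 83 ^ 73 ^ 0 = 80

80


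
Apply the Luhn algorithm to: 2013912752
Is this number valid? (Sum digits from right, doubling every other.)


Luhn sum = 33
33 mod 10 = 3

Invalid (Luhn sum mod 10 = 3)


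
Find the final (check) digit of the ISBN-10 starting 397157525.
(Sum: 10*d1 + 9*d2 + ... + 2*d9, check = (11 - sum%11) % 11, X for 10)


Weighted sum: 275
275 mod 11 = 0

Check digit: 0


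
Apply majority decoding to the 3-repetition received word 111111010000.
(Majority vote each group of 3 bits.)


Groups: 111, 111, 010, 000
Majority votes: 1100

1100


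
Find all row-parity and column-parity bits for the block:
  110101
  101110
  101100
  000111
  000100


Row parities: 00111
Column parities: 110100

Row P: 00111, Col P: 110100, Corner: 1


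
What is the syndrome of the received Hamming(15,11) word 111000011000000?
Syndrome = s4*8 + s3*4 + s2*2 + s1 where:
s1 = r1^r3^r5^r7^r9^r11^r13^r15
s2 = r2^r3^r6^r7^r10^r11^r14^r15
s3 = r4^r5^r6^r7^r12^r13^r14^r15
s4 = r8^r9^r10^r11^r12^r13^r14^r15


s1=1, s2=0, s3=0, s4=0

Syndrome = 1 (error at position 1)


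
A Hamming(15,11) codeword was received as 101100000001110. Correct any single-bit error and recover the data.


Syndrome = 9: error at position 9

Data: 10001001110 (corrected bit 9)


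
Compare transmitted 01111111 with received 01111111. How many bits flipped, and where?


XOR: 00000000

0 errors (received matches sent)


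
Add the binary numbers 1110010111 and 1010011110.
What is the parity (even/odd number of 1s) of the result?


1110010111 = 919
1010011110 = 670
Sum = 1589 = 11000110101
1s count = 6

even parity (6 ones in 11000110101)


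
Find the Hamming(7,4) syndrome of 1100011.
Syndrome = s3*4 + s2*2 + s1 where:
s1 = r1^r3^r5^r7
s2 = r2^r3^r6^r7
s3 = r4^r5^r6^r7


s1=0, s2=1, s3=0

Syndrome = 2 (error at position 2)


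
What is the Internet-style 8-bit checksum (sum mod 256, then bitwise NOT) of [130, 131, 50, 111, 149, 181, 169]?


Sum = 921 mod 256 = 153
Complement = 102

102


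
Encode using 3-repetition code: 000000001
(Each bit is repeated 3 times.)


Each bit -> 3 copies

000000000000000000000000111


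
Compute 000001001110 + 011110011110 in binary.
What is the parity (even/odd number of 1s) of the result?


000001001110 = 78
011110011110 = 1950
Sum = 2028 = 11111101100
1s count = 8

even parity (8 ones in 11111101100)


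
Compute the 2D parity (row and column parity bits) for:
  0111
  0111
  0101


Row parities: 110
Column parities: 0101

Row P: 110, Col P: 0101, Corner: 0


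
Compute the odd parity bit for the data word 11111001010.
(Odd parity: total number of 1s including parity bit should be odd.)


Number of 1s in data: 7
Parity bit: 0

0


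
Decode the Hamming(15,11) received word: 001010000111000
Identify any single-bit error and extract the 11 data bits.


Syndrome = 11: error at position 11

Data: 11000101000 (corrected bit 11)


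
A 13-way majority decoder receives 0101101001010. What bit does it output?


Ones: 6 out of 13
Threshold: 7

0 (6/13 voted 1)


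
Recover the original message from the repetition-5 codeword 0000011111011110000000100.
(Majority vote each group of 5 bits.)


Groups: 00000, 11111, 01111, 00000, 00100
Majority votes: 01100

01100


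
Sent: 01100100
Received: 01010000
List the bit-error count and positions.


XOR: 00110100

3 error(s) at position(s): 2, 3, 5


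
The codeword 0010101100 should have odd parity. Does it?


Number of 1s: 4

No, parity error (4 ones)


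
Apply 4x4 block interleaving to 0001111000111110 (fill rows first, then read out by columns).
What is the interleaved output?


Matrix:
  0001
  1110
  0011
  1110
Read columns: 0101010101111010

0101010101111010


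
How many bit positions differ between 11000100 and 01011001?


XOR: 10011101
Count of 1s: 5

5


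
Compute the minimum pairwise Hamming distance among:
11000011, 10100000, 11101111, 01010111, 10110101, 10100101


Comparing all pairs, minimum distance: 1
Can detect 0 errors, correct 0 errors

1


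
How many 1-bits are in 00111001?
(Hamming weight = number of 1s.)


Counting 1s in 00111001

4


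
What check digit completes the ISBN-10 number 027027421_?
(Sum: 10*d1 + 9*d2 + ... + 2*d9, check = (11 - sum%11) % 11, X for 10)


Weighted sum: 145
145 mod 11 = 2

Check digit: 9


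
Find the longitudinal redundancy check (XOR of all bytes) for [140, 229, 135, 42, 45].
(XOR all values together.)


XOR chain: 140 ^ 229 ^ 135 ^ 42 ^ 45 = 233

233


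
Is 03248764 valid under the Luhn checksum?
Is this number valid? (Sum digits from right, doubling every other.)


Luhn sum = 32
32 mod 10 = 2

Invalid (Luhn sum mod 10 = 2)


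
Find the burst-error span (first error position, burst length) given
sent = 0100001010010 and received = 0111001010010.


XOR: 0011000000000

Burst at position 2, length 2


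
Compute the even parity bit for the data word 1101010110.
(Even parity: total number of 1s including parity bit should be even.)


Number of 1s in data: 6
Parity bit: 0

0


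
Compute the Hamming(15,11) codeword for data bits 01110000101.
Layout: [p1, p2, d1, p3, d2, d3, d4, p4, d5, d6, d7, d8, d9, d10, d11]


Parity bits: p1=0, p2=1, p3=1, p4=0

010111100000101


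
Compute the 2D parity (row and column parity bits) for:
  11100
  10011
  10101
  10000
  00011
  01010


Row parities: 111100
Column parities: 00011

Row P: 111100, Col P: 00011, Corner: 0


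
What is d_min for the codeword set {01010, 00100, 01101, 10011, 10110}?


Comparing all pairs, minimum distance: 2
Can detect 1 errors, correct 0 errors

2


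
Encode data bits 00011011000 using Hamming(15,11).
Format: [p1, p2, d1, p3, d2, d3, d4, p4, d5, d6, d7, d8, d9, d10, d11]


Parity bits: p1=1, p2=0, p3=0, p4=1

100000111011000


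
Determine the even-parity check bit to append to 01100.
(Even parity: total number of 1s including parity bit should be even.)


Number of 1s in data: 2
Parity bit: 0

0


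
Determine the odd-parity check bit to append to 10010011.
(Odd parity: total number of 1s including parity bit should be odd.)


Number of 1s in data: 4
Parity bit: 1

1


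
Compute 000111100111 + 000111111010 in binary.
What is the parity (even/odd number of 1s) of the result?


000111100111 = 487
000111111010 = 506
Sum = 993 = 1111100001
1s count = 6

even parity (6 ones in 1111100001)


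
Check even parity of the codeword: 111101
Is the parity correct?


Number of 1s: 5

No, parity error (5 ones)


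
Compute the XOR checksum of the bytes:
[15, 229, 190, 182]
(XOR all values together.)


XOR chain: 15 ^ 229 ^ 190 ^ 182 = 226

226


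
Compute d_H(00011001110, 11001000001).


XOR: 11010001111
Count of 1s: 7

7


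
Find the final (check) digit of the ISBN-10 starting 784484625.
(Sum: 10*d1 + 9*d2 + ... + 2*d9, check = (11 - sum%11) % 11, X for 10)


Weighted sum: 310
310 mod 11 = 2

Check digit: 9


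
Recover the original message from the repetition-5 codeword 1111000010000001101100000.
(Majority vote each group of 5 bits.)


Groups: 11110, 00010, 00000, 11011, 00000
Majority votes: 10010

10010


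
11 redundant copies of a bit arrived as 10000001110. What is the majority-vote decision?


Ones: 4 out of 11
Threshold: 6

0 (4/11 voted 1)


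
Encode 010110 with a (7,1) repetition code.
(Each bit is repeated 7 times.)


Each bit -> 7 copies

000000011111110000000111111111111110000000


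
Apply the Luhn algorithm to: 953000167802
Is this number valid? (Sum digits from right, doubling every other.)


Luhn sum = 43
43 mod 10 = 3

Invalid (Luhn sum mod 10 = 3)


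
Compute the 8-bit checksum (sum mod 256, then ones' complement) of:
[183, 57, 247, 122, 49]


Sum = 658 mod 256 = 146
Complement = 109

109


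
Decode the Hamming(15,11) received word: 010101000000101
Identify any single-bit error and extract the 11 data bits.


Syndrome = 2: error at position 2

Data: 00100000101 (corrected bit 2)


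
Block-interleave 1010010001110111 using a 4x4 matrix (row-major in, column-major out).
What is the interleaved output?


Matrix:
  1010
  0100
  0111
  0111
Read columns: 1000011110110011

1000011110110011


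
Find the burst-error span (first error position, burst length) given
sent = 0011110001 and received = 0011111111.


XOR: 0000001110

Burst at position 6, length 3


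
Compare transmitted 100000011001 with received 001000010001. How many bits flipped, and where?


XOR: 101000001000

3 error(s) at position(s): 0, 2, 8


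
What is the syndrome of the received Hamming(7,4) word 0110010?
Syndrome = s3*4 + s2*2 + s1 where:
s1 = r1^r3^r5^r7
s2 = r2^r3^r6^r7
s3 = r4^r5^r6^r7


s1=1, s2=1, s3=1

Syndrome = 7 (error at position 7)


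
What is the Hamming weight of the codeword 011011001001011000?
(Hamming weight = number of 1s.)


Counting 1s in 011011001001011000

8


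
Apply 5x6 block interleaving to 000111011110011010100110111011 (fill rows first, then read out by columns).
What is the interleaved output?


Matrix:
  000111
  011110
  011010
  100110
  111011
Read columns: 000110110101101110101111110001

000110110101101110101111110001


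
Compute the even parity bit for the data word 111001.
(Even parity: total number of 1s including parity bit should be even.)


Number of 1s in data: 4
Parity bit: 0

0


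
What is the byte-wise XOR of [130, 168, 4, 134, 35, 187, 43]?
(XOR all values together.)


XOR chain: 130 ^ 168 ^ 4 ^ 134 ^ 35 ^ 187 ^ 43 = 27

27


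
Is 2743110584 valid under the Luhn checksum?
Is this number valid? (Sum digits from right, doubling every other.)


Luhn sum = 41
41 mod 10 = 1

Invalid (Luhn sum mod 10 = 1)


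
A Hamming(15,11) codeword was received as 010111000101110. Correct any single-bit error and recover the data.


Syndrome = 0: no error detected

Data: 01100101110 (no errors)


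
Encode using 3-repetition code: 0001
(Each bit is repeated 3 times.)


Each bit -> 3 copies

000000000111


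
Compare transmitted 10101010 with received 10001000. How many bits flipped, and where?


XOR: 00100010

2 error(s) at position(s): 2, 6


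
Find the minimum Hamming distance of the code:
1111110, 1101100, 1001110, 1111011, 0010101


Comparing all pairs, minimum distance: 2
Can detect 1 errors, correct 0 errors

2


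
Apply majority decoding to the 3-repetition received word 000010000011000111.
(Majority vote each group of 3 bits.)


Groups: 000, 010, 000, 011, 000, 111
Majority votes: 000101

000101


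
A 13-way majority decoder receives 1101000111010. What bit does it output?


Ones: 7 out of 13
Threshold: 7

1 (7/13 voted 1)


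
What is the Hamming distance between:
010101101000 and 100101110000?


XOR: 110000011000
Count of 1s: 4

4


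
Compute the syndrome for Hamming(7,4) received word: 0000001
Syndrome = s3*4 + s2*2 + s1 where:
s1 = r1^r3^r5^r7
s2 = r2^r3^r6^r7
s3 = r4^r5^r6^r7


s1=1, s2=1, s3=1

Syndrome = 7 (error at position 7)


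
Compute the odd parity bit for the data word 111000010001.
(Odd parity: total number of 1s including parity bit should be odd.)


Number of 1s in data: 5
Parity bit: 0

0


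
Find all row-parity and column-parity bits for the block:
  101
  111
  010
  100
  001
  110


Row parities: 011110
Column parities: 011

Row P: 011110, Col P: 011, Corner: 0


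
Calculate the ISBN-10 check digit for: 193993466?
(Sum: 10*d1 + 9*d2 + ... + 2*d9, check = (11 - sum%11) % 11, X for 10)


Weighted sum: 293
293 mod 11 = 7

Check digit: 4


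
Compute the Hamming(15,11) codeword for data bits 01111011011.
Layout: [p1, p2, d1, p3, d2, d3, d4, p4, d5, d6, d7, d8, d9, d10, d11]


Parity bits: p1=1, p2=1, p3=0, p4=1

110011111011011


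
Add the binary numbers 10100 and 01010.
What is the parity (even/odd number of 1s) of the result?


10100 = 20
01010 = 10
Sum = 30 = 11110
1s count = 4

even parity (4 ones in 11110)


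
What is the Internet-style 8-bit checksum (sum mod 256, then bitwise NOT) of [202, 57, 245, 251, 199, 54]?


Sum = 1008 mod 256 = 240
Complement = 15

15


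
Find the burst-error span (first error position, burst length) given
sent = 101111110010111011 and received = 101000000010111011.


XOR: 000111110000000000

Burst at position 3, length 5


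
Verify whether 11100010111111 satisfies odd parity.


Number of 1s: 10

No, parity error (10 ones)


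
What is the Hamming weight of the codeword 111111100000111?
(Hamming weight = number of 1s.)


Counting 1s in 111111100000111

10


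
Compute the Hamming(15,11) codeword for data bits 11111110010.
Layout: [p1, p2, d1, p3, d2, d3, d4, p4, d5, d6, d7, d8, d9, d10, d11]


Parity bits: p1=1, p2=0, p3=0, p4=0

101011101110010


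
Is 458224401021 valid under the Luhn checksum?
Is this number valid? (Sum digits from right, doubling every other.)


Luhn sum = 45
45 mod 10 = 5

Invalid (Luhn sum mod 10 = 5)


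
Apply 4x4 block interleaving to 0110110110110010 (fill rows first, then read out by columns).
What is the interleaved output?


Matrix:
  0110
  1101
  1011
  0010
Read columns: 0110110010110110

0110110010110110


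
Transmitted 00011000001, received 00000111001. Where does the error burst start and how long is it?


XOR: 00011111000

Burst at position 3, length 5


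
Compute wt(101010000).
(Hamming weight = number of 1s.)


Counting 1s in 101010000

3


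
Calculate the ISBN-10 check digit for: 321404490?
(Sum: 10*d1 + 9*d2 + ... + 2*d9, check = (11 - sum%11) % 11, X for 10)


Weighted sum: 147
147 mod 11 = 4

Check digit: 7


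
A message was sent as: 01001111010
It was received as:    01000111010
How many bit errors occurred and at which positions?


XOR: 00001000000

1 error(s) at position(s): 4


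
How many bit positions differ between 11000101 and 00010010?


XOR: 11010111
Count of 1s: 6

6


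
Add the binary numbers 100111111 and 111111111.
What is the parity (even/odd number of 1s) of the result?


100111111 = 319
111111111 = 511
Sum = 830 = 1100111110
1s count = 7

odd parity (7 ones in 1100111110)


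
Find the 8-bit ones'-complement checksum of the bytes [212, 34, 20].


Sum = 266 mod 256 = 10
Complement = 245

245


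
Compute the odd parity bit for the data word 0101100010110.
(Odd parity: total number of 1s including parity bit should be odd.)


Number of 1s in data: 6
Parity bit: 1

1


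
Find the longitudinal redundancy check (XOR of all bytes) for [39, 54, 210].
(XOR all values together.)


XOR chain: 39 ^ 54 ^ 210 = 195

195


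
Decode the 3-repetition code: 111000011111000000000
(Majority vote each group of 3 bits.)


Groups: 111, 000, 011, 111, 000, 000, 000
Majority votes: 1011000

1011000


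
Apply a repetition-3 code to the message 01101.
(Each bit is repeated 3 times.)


Each bit -> 3 copies

000111111000111


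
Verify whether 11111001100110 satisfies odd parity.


Number of 1s: 9

Yes, parity is correct (9 ones)


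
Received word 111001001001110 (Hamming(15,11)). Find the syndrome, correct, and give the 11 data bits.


Syndrome = 0: no error detected

Data: 10101001110 (no errors)


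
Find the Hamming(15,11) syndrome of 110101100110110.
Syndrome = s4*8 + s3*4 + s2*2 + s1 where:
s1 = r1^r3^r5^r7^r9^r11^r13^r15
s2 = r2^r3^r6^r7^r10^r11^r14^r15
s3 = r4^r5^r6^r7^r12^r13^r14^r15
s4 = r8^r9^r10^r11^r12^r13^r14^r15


s1=0, s2=0, s3=1, s4=0

Syndrome = 4 (error at position 4)


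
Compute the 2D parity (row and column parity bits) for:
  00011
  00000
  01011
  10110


Row parities: 0011
Column parities: 11110

Row P: 0011, Col P: 11110, Corner: 0


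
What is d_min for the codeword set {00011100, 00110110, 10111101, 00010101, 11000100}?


Comparing all pairs, minimum distance: 2
Can detect 1 errors, correct 0 errors

2


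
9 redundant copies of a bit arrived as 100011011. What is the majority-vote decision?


Ones: 5 out of 9
Threshold: 5

1 (5/9 voted 1)


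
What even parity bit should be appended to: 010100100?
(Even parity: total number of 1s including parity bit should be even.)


Number of 1s in data: 3
Parity bit: 1

1


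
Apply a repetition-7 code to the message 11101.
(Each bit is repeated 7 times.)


Each bit -> 7 copies

11111111111111111111100000001111111


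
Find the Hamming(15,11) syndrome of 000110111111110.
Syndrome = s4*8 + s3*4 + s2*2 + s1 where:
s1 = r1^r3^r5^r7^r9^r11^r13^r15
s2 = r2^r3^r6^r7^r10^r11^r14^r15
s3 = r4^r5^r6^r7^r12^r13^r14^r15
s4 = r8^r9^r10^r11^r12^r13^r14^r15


s1=1, s2=0, s3=0, s4=1

Syndrome = 9 (error at position 9)


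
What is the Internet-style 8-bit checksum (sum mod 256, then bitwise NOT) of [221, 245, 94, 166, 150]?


Sum = 876 mod 256 = 108
Complement = 147

147


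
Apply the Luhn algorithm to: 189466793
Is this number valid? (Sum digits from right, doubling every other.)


Luhn sum = 53
53 mod 10 = 3

Invalid (Luhn sum mod 10 = 3)


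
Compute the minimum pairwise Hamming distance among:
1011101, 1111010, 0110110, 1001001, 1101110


Comparing all pairs, minimum distance: 2
Can detect 1 errors, correct 0 errors

2


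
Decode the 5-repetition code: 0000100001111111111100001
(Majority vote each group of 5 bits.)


Groups: 00001, 00001, 11111, 11111, 00001
Majority votes: 00110

00110


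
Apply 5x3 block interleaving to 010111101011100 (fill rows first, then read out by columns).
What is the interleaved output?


Matrix:
  010
  111
  101
  011
  100
Read columns: 011011101001110

011011101001110


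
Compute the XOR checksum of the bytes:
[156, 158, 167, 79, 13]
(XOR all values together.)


XOR chain: 156 ^ 158 ^ 167 ^ 79 ^ 13 = 231

231


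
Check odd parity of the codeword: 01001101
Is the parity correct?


Number of 1s: 4

No, parity error (4 ones)


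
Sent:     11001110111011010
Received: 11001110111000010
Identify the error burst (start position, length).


XOR: 00000000000011000

Burst at position 12, length 2


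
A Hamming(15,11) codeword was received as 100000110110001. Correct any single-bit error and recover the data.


Syndrome = 0: no error detected

Data: 00010110001 (no errors)


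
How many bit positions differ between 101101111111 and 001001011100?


XOR: 100100100011
Count of 1s: 5

5


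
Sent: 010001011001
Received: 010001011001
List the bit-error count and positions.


XOR: 000000000000

0 errors (received matches sent)


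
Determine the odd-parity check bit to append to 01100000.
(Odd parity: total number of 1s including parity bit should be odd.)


Number of 1s in data: 2
Parity bit: 1

1


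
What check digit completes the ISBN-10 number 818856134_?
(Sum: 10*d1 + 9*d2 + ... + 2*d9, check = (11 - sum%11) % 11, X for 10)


Weighted sum: 290
290 mod 11 = 4

Check digit: 7


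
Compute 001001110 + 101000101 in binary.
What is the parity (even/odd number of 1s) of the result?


001001110 = 78
101000101 = 325
Sum = 403 = 110010011
1s count = 5

odd parity (5 ones in 110010011)


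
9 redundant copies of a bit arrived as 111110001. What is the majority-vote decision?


Ones: 6 out of 9
Threshold: 5

1 (6/9 voted 1)


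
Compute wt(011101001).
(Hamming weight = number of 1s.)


Counting 1s in 011101001

5


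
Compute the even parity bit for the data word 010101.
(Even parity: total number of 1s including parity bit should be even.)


Number of 1s in data: 3
Parity bit: 1

1


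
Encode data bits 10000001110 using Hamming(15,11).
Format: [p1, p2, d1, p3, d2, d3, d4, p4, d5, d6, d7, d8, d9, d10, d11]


Parity bits: p1=0, p2=0, p3=1, p4=1

001100010001110


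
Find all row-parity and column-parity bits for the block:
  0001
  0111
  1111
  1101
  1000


Row parities: 11011
Column parities: 1100

Row P: 11011, Col P: 1100, Corner: 0


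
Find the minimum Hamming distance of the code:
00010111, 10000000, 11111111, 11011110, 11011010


Comparing all pairs, minimum distance: 1
Can detect 0 errors, correct 0 errors

1


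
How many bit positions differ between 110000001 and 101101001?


XOR: 011101000
Count of 1s: 4

4


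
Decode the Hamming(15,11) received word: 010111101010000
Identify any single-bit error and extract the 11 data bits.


Syndrome = 0: no error detected

Data: 01111010000 (no errors)


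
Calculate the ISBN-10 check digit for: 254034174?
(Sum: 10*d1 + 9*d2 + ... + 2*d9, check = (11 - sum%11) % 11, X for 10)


Weighted sum: 168
168 mod 11 = 3

Check digit: 8


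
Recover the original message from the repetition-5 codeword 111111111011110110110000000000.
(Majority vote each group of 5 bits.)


Groups: 11111, 11110, 11110, 11011, 00000, 00000
Majority votes: 111100

111100


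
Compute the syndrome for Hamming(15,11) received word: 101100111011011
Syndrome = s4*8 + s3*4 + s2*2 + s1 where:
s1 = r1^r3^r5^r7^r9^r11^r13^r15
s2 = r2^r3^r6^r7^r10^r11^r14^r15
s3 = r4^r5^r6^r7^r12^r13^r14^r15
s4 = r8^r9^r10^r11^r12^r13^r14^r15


s1=0, s2=1, s3=1, s4=0

Syndrome = 6 (error at position 6)


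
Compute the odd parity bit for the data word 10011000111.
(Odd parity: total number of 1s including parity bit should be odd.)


Number of 1s in data: 6
Parity bit: 1

1


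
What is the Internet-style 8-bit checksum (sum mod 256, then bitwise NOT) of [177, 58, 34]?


Sum = 269 mod 256 = 13
Complement = 242

242


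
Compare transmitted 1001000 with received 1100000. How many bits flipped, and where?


XOR: 0101000

2 error(s) at position(s): 1, 3


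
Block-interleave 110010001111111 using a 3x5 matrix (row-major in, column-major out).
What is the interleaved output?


Matrix:
  11001
  00011
  11111
Read columns: 101101001011111

101101001011111


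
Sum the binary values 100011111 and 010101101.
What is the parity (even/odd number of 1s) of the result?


100011111 = 287
010101101 = 173
Sum = 460 = 111001100
1s count = 5

odd parity (5 ones in 111001100)


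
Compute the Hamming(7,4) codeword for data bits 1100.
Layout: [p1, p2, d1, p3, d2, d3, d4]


Parity bits: p1=0, p2=1, p3=1

0111100


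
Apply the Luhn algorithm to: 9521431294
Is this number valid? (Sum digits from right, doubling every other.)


Luhn sum = 47
47 mod 10 = 7

Invalid (Luhn sum mod 10 = 7)


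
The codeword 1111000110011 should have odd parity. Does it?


Number of 1s: 8

No, parity error (8 ones)


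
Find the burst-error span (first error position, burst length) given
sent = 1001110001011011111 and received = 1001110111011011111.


XOR: 0000000110000000000

Burst at position 7, length 2


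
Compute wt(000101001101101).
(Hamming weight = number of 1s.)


Counting 1s in 000101001101101

7


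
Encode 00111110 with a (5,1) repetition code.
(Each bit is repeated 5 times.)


Each bit -> 5 copies

0000000000111111111111111111111111100000


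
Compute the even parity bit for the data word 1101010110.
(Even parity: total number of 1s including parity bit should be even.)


Number of 1s in data: 6
Parity bit: 0

0
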